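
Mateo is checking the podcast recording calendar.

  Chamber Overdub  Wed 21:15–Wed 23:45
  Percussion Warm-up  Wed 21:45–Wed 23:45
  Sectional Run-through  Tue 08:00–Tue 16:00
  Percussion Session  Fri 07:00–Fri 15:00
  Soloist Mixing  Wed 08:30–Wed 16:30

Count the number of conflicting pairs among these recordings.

1

Sorted by start: Sectional Run-through, Soloist Mixing, Chamber Overdub, Percussion Warm-up, Percussion Session.
Soloist Mixing starts after Sectional Run-through ends — done with Sectional Run-through.
Chamber Overdub starts after Soloist Mixing ends — done with Soloist Mixing.
Percussion Warm-up starts before Chamber Overdub ends → Chamber Overdub and Percussion Warm-up overlap.
Percussion Session starts after Chamber Overdub ends.
Percussion Session starts after Percussion Warm-up ends.
Overlapping pairs: Chamber Overdub & Percussion Warm-up — 1 in total.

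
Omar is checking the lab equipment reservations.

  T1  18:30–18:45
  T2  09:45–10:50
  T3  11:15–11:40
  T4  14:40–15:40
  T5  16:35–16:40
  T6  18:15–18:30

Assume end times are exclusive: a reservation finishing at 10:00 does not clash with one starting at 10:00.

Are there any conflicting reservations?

No

Two intervals overlap when each starts before the other ends.
Sorted by start: T2, T3, T4, T5, T6, T1.
T3 starts after T2 ends; T2 is clear from here.
T4 starts after T3 ends; T3 is clear from here.
T5 starts after T4 ends; T4 is clear from here.
T6 starts after T5 ends; T5 is clear from here.
T1 starts exactly when T6 ends (back-to-back, no overlap).
Every pair is clear; the schedule has no overlaps.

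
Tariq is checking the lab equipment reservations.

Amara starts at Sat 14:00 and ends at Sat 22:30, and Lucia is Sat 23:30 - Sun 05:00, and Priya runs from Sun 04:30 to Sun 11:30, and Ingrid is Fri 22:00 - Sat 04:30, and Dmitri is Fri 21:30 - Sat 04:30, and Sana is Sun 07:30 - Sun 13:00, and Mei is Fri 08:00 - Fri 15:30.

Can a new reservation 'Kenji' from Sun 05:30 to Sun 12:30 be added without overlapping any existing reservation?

No — it overlaps Priya, Sana

Mei: ends Fri 15:30 at or before Kenji starts Sun 05:30 → clear.
Dmitri: ends Sat 04:30 at or before Kenji starts Sun 05:30 → clear.
Ingrid: ends Sat 04:30 at or before Kenji starts Sun 05:30 → clear.
Amara: ends Sat 22:30 at or before Kenji starts Sun 05:30 → clear.
Lucia: ends Sun 05:00 at or before Kenji starts Sun 05:30 → clear.
Priya: starts Sun 04:30 before Kenji ends Sun 12:30, and ends Sun 11:30 after Kenji starts Sun 05:30 → overlap.
Sana: starts Sun 07:30 before Kenji ends Sun 12:30, and ends Sun 13:00 after Kenji starts Sun 05:30 → overlap.
Kenji overlaps Sana, Priya.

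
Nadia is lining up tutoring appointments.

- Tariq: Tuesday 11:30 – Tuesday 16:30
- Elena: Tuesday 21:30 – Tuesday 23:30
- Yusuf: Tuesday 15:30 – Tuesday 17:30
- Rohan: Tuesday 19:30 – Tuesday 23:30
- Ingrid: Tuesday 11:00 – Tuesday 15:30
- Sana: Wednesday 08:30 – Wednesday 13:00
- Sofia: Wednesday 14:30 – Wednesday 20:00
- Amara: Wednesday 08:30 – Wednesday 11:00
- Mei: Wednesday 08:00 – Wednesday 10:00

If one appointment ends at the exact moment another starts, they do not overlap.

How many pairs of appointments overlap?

Check each pair: they overlap iff neither finishes before the other starts.
Sorted by start: Ingrid, Tariq, Yusuf, Rohan, Elena, Mei, Sana, Amara, Sofia.
Tariq starts before Ingrid ends → Ingrid and Tariq overlap.
Yusuf starts exactly when Ingrid ends (back-to-back, no overlap); Ingrid is clear from here.
Yusuf starts before Tariq ends → Tariq and Yusuf overlap.
Rohan starts after Tariq ends; Tariq is clear from here.
Rohan starts after Yusuf ends; Yusuf is clear from here.
Elena starts before Rohan ends → Rohan and Elena overlap.
Mei starts after Rohan ends; Rohan is clear from here.
Mei starts after Elena ends; Elena is clear from here.
Sana starts before Mei ends → Mei and Sana overlap.
Amara starts before Mei ends → Mei and Amara overlap.
Sofia starts after Mei ends.
Amara starts before Sana ends → Sana and Amara overlap.
Sofia starts after Sana ends.
Sofia starts after Amara ends.
Overlapping pairs: Amara & Mei, Amara & Sana, Elena & Rohan, Ingrid & Tariq, Mei & Sana, Tariq & Yusuf — 6 in total.

6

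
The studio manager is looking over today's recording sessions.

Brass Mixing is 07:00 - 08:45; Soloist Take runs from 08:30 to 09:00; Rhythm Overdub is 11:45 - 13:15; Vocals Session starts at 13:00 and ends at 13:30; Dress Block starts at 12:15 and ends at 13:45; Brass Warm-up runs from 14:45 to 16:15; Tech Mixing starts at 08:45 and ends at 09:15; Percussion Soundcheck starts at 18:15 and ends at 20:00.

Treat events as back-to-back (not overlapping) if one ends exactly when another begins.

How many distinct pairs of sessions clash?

Sorted by start: Brass Mixing, Soloist Take, Tech Mixing, Rhythm Overdub, Dress Block, Vocals Session, Brass Warm-up, Percussion Soundcheck.
Soloist Take starts before Brass Mixing ends → Brass Mixing and Soloist Take overlap.
Tech Mixing starts exactly when Brass Mixing ends (back-to-back, no overlap), so nothing later overlaps Brass Mixing either.
Tech Mixing starts before Soloist Take ends → Soloist Take and Tech Mixing overlap.
Rhythm Overdub starts after Soloist Take ends, so nothing later overlaps Soloist Take either.
Rhythm Overdub starts after Tech Mixing ends, so nothing later overlaps Tech Mixing either.
Dress Block starts before Rhythm Overdub ends → Rhythm Overdub and Dress Block overlap.
Vocals Session starts before Rhythm Overdub ends → Rhythm Overdub and Vocals Session overlap.
Brass Warm-up starts after Rhythm Overdub ends, so nothing later overlaps Rhythm Overdub either.
Vocals Session starts before Dress Block ends → Dress Block and Vocals Session overlap.
Brass Warm-up starts after Dress Block ends, so nothing later overlaps Dress Block either.
Brass Warm-up starts after Vocals Session ends, so nothing later overlaps Vocals Session either.
Percussion Soundcheck starts after Brass Warm-up ends.
Overlapping pairs: Brass Mixing & Soloist Take, Dress Block & Rhythm Overdub, Dress Block & Vocals Session, Rhythm Overdub & Vocals Session, Soloist Take & Tech Mixing — 5 in total.

5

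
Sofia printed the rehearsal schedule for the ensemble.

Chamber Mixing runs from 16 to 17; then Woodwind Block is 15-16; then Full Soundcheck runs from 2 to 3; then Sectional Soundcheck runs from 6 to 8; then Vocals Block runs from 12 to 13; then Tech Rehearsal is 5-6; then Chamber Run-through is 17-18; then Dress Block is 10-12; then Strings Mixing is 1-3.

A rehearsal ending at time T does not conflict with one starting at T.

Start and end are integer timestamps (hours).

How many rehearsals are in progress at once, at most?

2

Sweep the timeline, counting +1 at each start and −1 at each end (ends before starts at a tie):
1 start Strings Mixing → 1
2 start Full Soundcheck → 2
3 end Full Soundcheck → 1
3 end Strings Mixing → 0
5 start Tech Rehearsal → 1
6 end Tech Rehearsal → 0
6 start Sectional Soundcheck → 1
8 end Sectional Soundcheck → 0
10 start Dress Block → 1
12 end Dress Block → 0
12 start Vocals Block → 1
13 end Vocals Block → 0
15 start Woodwind Block → 1
16 end Woodwind Block → 0
16 start Chamber Mixing → 1
17 end Chamber Mixing → 0
17 start Chamber Run-through → 1
18 end Chamber Run-through → 0
Peak is 2, at 2 (Full Soundcheck, Strings Mixing).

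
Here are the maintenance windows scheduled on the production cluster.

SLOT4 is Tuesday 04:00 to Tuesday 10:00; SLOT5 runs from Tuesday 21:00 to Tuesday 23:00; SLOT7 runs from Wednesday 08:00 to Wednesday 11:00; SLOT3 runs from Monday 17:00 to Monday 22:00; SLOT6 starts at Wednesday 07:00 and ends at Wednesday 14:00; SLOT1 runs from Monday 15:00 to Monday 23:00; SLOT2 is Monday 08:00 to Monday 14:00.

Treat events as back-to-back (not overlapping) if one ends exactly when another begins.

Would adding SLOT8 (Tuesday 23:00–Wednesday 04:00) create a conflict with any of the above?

No — it doesn't clash with anything

SLOT2: ends Monday 14:00 at or before SLOT8 starts Tuesday 23:00 → clear.
SLOT1: ends Monday 23:00 at or before SLOT8 starts Tuesday 23:00 → clear.
SLOT3: ends Monday 22:00 at or before SLOT8 starts Tuesday 23:00 → clear.
SLOT4: ends Tuesday 10:00 at or before SLOT8 starts Tuesday 23:00 → clear.
SLOT5: ends Tuesday 23:00 at or before SLOT8 starts Tuesday 23:00 → clear.
SLOT6: starts Wednesday 07:00 at or after SLOT8 ends Wednesday 04:00 → clear.
SLOT7: starts Wednesday 08:00 at or after SLOT8 ends Wednesday 04:00 → clear.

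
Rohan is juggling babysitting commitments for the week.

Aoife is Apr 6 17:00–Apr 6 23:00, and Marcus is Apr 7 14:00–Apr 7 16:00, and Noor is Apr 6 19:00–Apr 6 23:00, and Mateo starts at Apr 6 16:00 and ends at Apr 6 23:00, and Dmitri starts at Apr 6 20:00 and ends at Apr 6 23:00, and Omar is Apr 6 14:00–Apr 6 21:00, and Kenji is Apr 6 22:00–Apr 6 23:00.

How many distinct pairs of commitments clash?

14

Sorted by start: Omar, Mateo, Aoife, Noor, Dmitri, Kenji, Marcus.
Mateo starts before Omar ends → Omar and Mateo overlap.
Aoife starts before Omar ends → Omar and Aoife overlap.
Noor starts before Omar ends → Omar and Noor overlap.
Dmitri starts before Omar ends → Omar and Dmitri overlap.
Kenji starts after Omar ends, so Omar has no further overlaps.
Aoife starts before Mateo ends → Mateo and Aoife overlap.
Noor starts before Mateo ends → Mateo and Noor overlap.
Dmitri starts before Mateo ends → Mateo and Dmitri overlap.
Kenji starts before Mateo ends → Mateo and Kenji overlap.
Marcus starts after Mateo ends.
Noor starts before Aoife ends → Aoife and Noor overlap.
Dmitri starts before Aoife ends → Aoife and Dmitri overlap.
Kenji starts before Aoife ends → Aoife and Kenji overlap.
Marcus starts after Aoife ends.
Dmitri starts before Noor ends → Noor and Dmitri overlap.
Kenji starts before Noor ends → Noor and Kenji overlap.
Marcus starts after Noor ends.
Kenji starts before Dmitri ends → Dmitri and Kenji overlap.
Marcus starts after Dmitri ends.
Marcus starts after Kenji ends.
Overlapping pairs: Aoife & Dmitri, Aoife & Kenji, Aoife & Mateo, Aoife & Noor, Aoife & Omar, Dmitri & Kenji, Dmitri & Mateo, Dmitri & Noor, Dmitri & Omar, Kenji & Mateo, Kenji & Noor, Mateo & Noor, Mateo & Omar, Noor & Omar — 14 in total.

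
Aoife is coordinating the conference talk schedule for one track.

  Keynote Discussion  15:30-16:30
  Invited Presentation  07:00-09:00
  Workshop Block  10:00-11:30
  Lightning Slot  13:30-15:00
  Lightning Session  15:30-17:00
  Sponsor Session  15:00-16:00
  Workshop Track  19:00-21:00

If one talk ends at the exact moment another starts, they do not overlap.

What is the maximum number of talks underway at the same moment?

Sweep the timeline, counting +1 at each start and −1 at each end (ends before starts at a tie):
07:00 start Invited Presentation → 1
09:00 end Invited Presentation → 0
10:00 start Workshop Block → 1
11:30 end Workshop Block → 0
13:30 start Lightning Slot → 1
15:00 end Lightning Slot → 0
15:00 start Sponsor Session → 1
15:30 start Keynote Discussion → 2
15:30 start Lightning Session → 3
16:00 end Sponsor Session → 2
16:30 end Keynote Discussion → 1
17:00 end Lightning Session → 0
19:00 start Workshop Track → 1
21:00 end Workshop Track → 0
Peak is 3, at 15:30 (Keynote Discussion, Lightning Session, Sponsor Session).

3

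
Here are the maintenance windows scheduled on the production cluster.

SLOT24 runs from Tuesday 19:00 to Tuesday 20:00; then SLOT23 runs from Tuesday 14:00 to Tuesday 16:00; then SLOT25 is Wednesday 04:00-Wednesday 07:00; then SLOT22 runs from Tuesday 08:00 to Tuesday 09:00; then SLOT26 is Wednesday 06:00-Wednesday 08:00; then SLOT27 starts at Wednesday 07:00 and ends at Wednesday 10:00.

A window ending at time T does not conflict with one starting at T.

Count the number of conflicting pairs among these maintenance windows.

Check each pair: they overlap iff neither finishes before the other starts.
Sorted by start: SLOT22, SLOT23, SLOT24, SLOT25, SLOT26, SLOT27.
SLOT23 starts after SLOT22 ends, so SLOT22 has no further overlaps.
SLOT24 starts after SLOT23 ends, so SLOT23 has no further overlaps.
SLOT25 starts after SLOT24 ends, so SLOT24 has no further overlaps.
SLOT26 starts before SLOT25 ends → SLOT25 and SLOT26 overlap.
SLOT27 starts exactly when SLOT25 ends (back-to-back, no overlap).
SLOT27 starts before SLOT26 ends → SLOT26 and SLOT27 overlap.
Overlapping pairs: SLOT25 & SLOT26, SLOT26 & SLOT27 — 2 in total.

2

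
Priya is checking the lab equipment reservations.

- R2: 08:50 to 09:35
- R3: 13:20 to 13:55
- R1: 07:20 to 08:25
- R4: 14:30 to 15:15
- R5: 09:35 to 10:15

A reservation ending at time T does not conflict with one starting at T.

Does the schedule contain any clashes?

No

Two intervals overlap when each starts before the other ends.
Sorted by start: R1, R2, R5, R3, R4.
R2 starts after R1 ends; R1 is clear from here.
R5 starts exactly when R2 ends (back-to-back, no overlap); R2 is clear from here.
R3 starts after R5 ends; R5 is clear from here.
R4 starts after R3 ends.
Every pair is clear; the schedule has no overlaps.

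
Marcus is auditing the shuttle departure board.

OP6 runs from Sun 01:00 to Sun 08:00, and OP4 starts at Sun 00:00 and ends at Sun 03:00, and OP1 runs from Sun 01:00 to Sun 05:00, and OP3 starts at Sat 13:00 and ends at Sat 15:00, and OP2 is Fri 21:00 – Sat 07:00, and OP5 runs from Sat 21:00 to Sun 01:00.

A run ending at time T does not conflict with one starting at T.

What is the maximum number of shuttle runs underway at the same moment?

3

Walk through starts and ends in time order (an end at T is processed before a start at T):
Fri 21:00 start OP2 → 1
Sat 07:00 end OP2 → 0
Sat 13:00 start OP3 → 1
Sat 15:00 end OP3 → 0
Sat 21:00 start OP5 → 1
Sun 00:00 start OP4 → 2
Sun 01:00 end OP5 → 1
Sun 01:00 start OP1 → 2
Sun 01:00 start OP6 → 3
Sun 03:00 end OP4 → 2
Sun 05:00 end OP1 → 1
Sun 08:00 end OP6 → 0
Peak is 3, at Sun 01:00 (OP1, OP4, OP6).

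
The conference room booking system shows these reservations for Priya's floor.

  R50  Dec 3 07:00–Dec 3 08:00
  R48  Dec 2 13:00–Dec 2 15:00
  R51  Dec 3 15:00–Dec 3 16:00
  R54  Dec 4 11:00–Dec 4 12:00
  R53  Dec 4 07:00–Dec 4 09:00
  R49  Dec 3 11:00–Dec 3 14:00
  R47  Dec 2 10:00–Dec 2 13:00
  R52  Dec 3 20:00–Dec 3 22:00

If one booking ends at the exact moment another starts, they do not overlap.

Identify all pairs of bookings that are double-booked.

Check each pair: they overlap iff neither finishes before the other starts.
Sorted by start: R47, R48, R50, R49, R51, R52, R53, R54.
R48 starts exactly when R47 ends (back-to-back, no overlap), so R47 has no further overlaps.
R50 starts after R48 ends, so R48 has no further overlaps.
R49 starts after R50 ends, so R50 has no further overlaps.
R51 starts after R49 ends, so R49 has no further overlaps.
R52 starts after R51 ends, so R51 has no further overlaps.
R53 starts after R52 ends, so R52 has no further overlaps.
R54 starts after R53 ends.

no overlapping pairs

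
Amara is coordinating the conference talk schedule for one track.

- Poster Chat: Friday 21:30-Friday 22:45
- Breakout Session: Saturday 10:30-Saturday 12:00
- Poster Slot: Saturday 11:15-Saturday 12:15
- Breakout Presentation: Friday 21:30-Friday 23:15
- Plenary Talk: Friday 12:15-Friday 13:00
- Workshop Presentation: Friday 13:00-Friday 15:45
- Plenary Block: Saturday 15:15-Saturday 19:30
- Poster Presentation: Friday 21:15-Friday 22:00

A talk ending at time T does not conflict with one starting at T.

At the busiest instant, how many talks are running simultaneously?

3

Sweep the timeline, counting +1 at each start and −1 at each end (ends before starts at a tie):
Friday 12:15 start Plenary Talk → 1
Friday 13:00 end Plenary Talk → 0
Friday 13:00 start Workshop Presentation → 1
Friday 15:45 end Workshop Presentation → 0
Friday 21:15 start Poster Presentation → 1
Friday 21:30 start Breakout Presentation → 2
Friday 21:30 start Poster Chat → 3
Friday 22:00 end Poster Presentation → 2
Friday 22:45 end Poster Chat → 1
Friday 23:15 end Breakout Presentation → 0
Saturday 10:30 start Breakout Session → 1
Saturday 11:15 start Poster Slot → 2
Saturday 12:00 end Breakout Session → 1
Saturday 12:15 end Poster Slot → 0
Saturday 15:15 start Plenary Block → 1
Saturday 19:30 end Plenary Block → 0
Peak is 3, at Friday 21:30 (Breakout Presentation, Poster Chat, Poster Presentation).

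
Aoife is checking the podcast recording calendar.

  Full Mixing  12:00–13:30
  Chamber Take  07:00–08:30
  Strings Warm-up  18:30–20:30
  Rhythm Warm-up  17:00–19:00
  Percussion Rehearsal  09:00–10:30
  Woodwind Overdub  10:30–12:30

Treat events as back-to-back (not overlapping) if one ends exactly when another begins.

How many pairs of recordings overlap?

Sorted by start: Chamber Take, Percussion Rehearsal, Woodwind Overdub, Full Mixing, Rhythm Warm-up, Strings Warm-up.
Percussion Rehearsal starts after Chamber Take ends — done with Chamber Take.
Woodwind Overdub starts exactly when Percussion Rehearsal ends (back-to-back, no overlap) — done with Percussion Rehearsal.
Full Mixing starts before Woodwind Overdub ends → Woodwind Overdub and Full Mixing overlap.
Rhythm Warm-up starts after Woodwind Overdub ends — done with Woodwind Overdub.
Rhythm Warm-up starts after Full Mixing ends — done with Full Mixing.
Strings Warm-up starts before Rhythm Warm-up ends → Rhythm Warm-up and Strings Warm-up overlap.
Overlapping pairs: Full Mixing & Woodwind Overdub, Rhythm Warm-up & Strings Warm-up — 2 in total.

2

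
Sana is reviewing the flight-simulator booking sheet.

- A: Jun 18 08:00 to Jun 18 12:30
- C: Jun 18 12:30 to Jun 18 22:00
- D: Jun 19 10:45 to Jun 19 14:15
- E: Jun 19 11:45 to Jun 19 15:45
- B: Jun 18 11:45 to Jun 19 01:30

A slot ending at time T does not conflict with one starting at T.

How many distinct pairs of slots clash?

Check each pair: they overlap iff neither finishes before the other starts.
Sorted by start: A, B, C, D, E.
B starts before A ends → A and B overlap.
C starts exactly when A ends (back-to-back, no overlap) — done with A.
C starts before B ends → B and C overlap.
D starts after B ends — done with B.
D starts after C ends — done with C.
E starts before D ends → D and E overlap.
Overlapping pairs: A & B, B & C, D & E — 3 in total.

3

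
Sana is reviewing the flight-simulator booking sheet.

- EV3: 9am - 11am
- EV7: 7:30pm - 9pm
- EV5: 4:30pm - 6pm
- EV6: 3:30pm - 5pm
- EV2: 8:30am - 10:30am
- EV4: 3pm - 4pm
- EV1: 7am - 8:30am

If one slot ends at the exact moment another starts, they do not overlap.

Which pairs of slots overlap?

Sorted by start: EV1, EV2, EV3, EV4, EV6, EV5, EV7.
EV2 starts exactly when EV1 ends (back-to-back, no overlap), so EV1 has no further overlaps.
EV3 starts before EV2 ends → EV2 and EV3 overlap.
EV4 starts after EV2 ends, so EV2 has no further overlaps.
EV4 starts after EV3 ends, so EV3 has no further overlaps.
EV6 starts before EV4 ends → EV4 and EV6 overlap.
EV5 starts after EV4 ends, so EV4 has no further overlaps.
EV5 starts before EV6 ends → EV6 and EV5 overlap.
EV7 starts after EV6 ends.
EV7 starts after EV5 ends.

EV2 & EV3, EV4 & EV6, EV5 & EV6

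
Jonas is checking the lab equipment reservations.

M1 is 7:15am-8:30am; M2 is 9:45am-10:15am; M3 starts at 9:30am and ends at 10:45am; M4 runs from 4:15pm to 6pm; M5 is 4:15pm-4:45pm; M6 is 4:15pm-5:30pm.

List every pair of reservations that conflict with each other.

Sorted by start: M1, M3, M2, M4, M5, M6.
M3 starts after M1 ends, so M1 has no further overlaps.
M2 starts before M3 ends → M3 and M2 overlap.
M4 starts after M3 ends, so M3 has no further overlaps.
M4 starts after M2 ends, so M2 has no further overlaps.
M5 starts before M4 ends → M4 and M5 overlap.
M6 starts before M4 ends → M4 and M6 overlap.
M6 starts before M5 ends → M5 and M6 overlap.

M2 & M3, M4 & M5, M4 & M6, M5 & M6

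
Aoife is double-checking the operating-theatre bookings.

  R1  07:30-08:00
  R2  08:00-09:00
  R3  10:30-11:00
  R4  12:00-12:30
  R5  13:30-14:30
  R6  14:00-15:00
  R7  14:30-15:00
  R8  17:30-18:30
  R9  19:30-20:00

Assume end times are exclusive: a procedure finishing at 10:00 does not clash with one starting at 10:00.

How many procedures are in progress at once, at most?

Sweep the timeline, counting +1 at each start and −1 at each end (ends before starts at a tie):
07:30 start R1 → 1
08:00 end R1 → 0
08:00 start R2 → 1
09:00 end R2 → 0
10:30 start R3 → 1
11:00 end R3 → 0
12:00 start R4 → 1
12:30 end R4 → 0
13:30 start R5 → 1
14:00 start R6 → 2
14:30 end R5 → 1
14:30 start R7 → 2
15:00 end R6 → 1
15:00 end R7 → 0
17:30 start R8 → 1
18:30 end R8 → 0
19:30 start R9 → 1
20:00 end R9 → 0
Peak is 2, at 14:00 (R5, R6).

2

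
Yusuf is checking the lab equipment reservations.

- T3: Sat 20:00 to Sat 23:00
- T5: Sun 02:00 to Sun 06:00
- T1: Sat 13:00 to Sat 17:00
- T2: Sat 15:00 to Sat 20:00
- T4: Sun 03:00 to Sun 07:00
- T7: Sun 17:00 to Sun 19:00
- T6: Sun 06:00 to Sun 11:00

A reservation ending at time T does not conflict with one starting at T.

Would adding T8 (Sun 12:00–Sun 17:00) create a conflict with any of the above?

No — it doesn't clash with anything

T1: ends Sat 17:00 at or before T8 starts Sun 12:00 → clear.
T2: ends Sat 20:00 at or before T8 starts Sun 12:00 → clear.
T3: ends Sat 23:00 at or before T8 starts Sun 12:00 → clear.
T5: ends Sun 06:00 at or before T8 starts Sun 12:00 → clear.
T4: ends Sun 07:00 at or before T8 starts Sun 12:00 → clear.
T6: ends Sun 11:00 at or before T8 starts Sun 12:00 → clear.
T7: starts Sun 17:00 at or after T8 ends Sun 17:00 → clear.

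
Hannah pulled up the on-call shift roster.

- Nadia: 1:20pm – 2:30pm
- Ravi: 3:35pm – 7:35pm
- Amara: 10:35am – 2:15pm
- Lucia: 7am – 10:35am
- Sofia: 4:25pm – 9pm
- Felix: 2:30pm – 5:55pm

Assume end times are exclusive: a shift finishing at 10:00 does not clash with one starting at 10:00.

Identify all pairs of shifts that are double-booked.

Amara & Nadia, Felix & Ravi, Felix & Sofia, Ravi & Sofia

Two intervals overlap when each starts before the other ends.
Sorted by start: Lucia, Amara, Nadia, Felix, Ravi, Sofia.
Amara starts exactly when Lucia ends (back-to-back, no overlap) — done with Lucia.
Nadia starts before Amara ends → Amara and Nadia overlap.
Felix starts after Amara ends — done with Amara.
Felix starts exactly when Nadia ends (back-to-back, no overlap) — done with Nadia.
Ravi starts before Felix ends → Felix and Ravi overlap.
Sofia starts before Felix ends → Felix and Sofia overlap.
Sofia starts before Ravi ends → Ravi and Sofia overlap.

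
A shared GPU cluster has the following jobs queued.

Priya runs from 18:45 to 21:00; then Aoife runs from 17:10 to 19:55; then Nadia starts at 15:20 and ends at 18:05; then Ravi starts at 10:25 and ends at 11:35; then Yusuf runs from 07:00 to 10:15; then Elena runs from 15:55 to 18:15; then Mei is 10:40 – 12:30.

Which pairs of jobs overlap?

Aoife & Elena, Aoife & Nadia, Aoife & Priya, Elena & Nadia, Mei & Ravi

Sorted by start: Yusuf, Ravi, Mei, Nadia, Elena, Aoife, Priya.
Ravi starts after Yusuf ends, so Yusuf has no further overlaps.
Mei starts before Ravi ends → Ravi and Mei overlap.
Nadia starts after Ravi ends, so Ravi has no further overlaps.
Nadia starts after Mei ends, so Mei has no further overlaps.
Elena starts before Nadia ends → Nadia and Elena overlap.
Aoife starts before Nadia ends → Nadia and Aoife overlap.
Priya starts after Nadia ends.
Aoife starts before Elena ends → Elena and Aoife overlap.
Priya starts after Elena ends.
Priya starts before Aoife ends → Aoife and Priya overlap.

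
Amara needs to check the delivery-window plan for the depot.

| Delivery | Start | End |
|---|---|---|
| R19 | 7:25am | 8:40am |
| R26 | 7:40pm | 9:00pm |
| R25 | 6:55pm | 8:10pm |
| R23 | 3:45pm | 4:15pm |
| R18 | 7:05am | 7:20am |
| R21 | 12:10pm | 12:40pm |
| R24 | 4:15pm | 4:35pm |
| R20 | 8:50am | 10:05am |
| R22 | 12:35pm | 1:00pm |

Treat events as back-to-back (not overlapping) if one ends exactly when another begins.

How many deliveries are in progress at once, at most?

Walk through starts and ends in time order (an end at T is processed before a start at T):
7:05am start R18 → 1
7:20am end R18 → 0
7:25am start R19 → 1
8:40am end R19 → 0
8:50am start R20 → 1
10:05am end R20 → 0
12:10pm start R21 → 1
12:35pm start R22 → 2
12:40pm end R21 → 1
1:00pm end R22 → 0
3:45pm start R23 → 1
4:15pm end R23 → 0
4:15pm start R24 → 1
4:35pm end R24 → 0
6:55pm start R25 → 1
7:40pm start R26 → 2
8:10pm end R25 → 1
9:00pm end R26 → 0
Peak is 2, at 12:35pm (R21, R22).

2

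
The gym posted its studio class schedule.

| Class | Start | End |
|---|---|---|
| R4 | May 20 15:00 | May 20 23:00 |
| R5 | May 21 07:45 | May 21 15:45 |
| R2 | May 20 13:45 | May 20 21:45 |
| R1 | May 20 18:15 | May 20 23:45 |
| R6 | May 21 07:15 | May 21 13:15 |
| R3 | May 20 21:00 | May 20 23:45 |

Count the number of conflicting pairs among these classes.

Sorted by start: R2, R4, R1, R3, R6, R5.
R4 starts before R2 ends → R2 and R4 overlap.
R1 starts before R2 ends → R2 and R1 overlap.
R3 starts before R2 ends → R2 and R3 overlap.
R6 starts after R2 ends — done with R2.
R1 starts before R4 ends → R4 and R1 overlap.
R3 starts before R4 ends → R4 and R3 overlap.
R6 starts after R4 ends — done with R4.
R3 starts before R1 ends → R1 and R3 overlap.
R6 starts after R1 ends — done with R1.
R6 starts after R3 ends — done with R3.
R5 starts before R6 ends → R6 and R5 overlap.
Overlapping pairs: R1 & R2, R1 & R3, R1 & R4, R2 & R3, R2 & R4, R3 & R4, R5 & R6 — 7 in total.

7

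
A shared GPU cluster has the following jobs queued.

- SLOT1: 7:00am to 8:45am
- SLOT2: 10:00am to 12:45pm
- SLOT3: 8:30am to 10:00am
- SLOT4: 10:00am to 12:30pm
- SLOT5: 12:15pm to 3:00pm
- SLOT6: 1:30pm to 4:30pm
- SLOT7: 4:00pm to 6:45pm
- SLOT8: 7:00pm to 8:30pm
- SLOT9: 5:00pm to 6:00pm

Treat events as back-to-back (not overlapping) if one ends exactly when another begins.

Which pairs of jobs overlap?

SLOT1 & SLOT3, SLOT2 & SLOT4, SLOT2 & SLOT5, SLOT4 & SLOT5, SLOT5 & SLOT6, SLOT6 & SLOT7, SLOT7 & SLOT9

Sorted by start: SLOT1, SLOT3, SLOT2, SLOT4, SLOT5, SLOT6, SLOT7, SLOT9, SLOT8.
SLOT3 starts before SLOT1 ends → SLOT1 and SLOT3 overlap.
SLOT2 starts after SLOT1 ends; SLOT1 is clear from here.
SLOT2 starts exactly when SLOT3 ends (back-to-back, no overlap); SLOT3 is clear from here.
SLOT4 starts before SLOT2 ends → SLOT2 and SLOT4 overlap.
SLOT5 starts before SLOT2 ends → SLOT2 and SLOT5 overlap.
SLOT6 starts after SLOT2 ends; SLOT2 is clear from here.
SLOT5 starts before SLOT4 ends → SLOT4 and SLOT5 overlap.
SLOT6 starts after SLOT4 ends; SLOT4 is clear from here.
SLOT6 starts before SLOT5 ends → SLOT5 and SLOT6 overlap.
SLOT7 starts after SLOT5 ends; SLOT5 is clear from here.
SLOT7 starts before SLOT6 ends → SLOT6 and SLOT7 overlap.
SLOT9 starts after SLOT6 ends; SLOT6 is clear from here.
SLOT9 starts before SLOT7 ends → SLOT7 and SLOT9 overlap.
SLOT8 starts after SLOT7 ends.
SLOT8 starts after SLOT9 ends.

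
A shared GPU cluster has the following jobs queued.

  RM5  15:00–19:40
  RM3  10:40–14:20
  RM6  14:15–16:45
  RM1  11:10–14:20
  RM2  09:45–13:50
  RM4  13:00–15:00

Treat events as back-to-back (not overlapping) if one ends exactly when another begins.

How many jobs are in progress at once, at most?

Sort all start/end points and keep a running count:
09:45 start RM2 → 1
10:40 start RM3 → 2
11:10 start RM1 → 3
13:00 start RM4 → 4
13:50 end RM2 → 3
14:15 start RM6 → 4
14:20 end RM1 → 3
14:20 end RM3 → 2
15:00 end RM4 → 1
15:00 start RM5 → 2
16:45 end RM6 → 1
19:40 end RM5 → 0
Peak is 4, at 13:00 (RM1, RM2, RM3, RM4).

4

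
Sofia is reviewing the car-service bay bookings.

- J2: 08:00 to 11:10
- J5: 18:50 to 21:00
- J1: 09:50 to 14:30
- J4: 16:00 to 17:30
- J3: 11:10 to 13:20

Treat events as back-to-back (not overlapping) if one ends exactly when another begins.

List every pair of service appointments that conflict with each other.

Sorted by start: J2, J1, J3, J4, J5.
J1 starts before J2 ends → J2 and J1 overlap.
J3 starts exactly when J2 ends (back-to-back, no overlap), so nothing later overlaps J2 either.
J3 starts before J1 ends → J1 and J3 overlap.
J4 starts after J1 ends, so nothing later overlaps J1 either.
J4 starts after J3 ends, so nothing later overlaps J3 either.
J5 starts after J4 ends.

J1 & J2, J1 & J3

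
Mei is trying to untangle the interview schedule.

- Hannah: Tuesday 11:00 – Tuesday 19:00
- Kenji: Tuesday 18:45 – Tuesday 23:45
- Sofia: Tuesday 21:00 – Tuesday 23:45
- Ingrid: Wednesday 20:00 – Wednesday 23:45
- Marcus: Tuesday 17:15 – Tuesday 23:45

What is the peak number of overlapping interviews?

Walk through starts and ends in time order (an end at T is processed before a start at T):
Tuesday 11:00 start Hannah → 1
Tuesday 17:15 start Marcus → 2
Tuesday 18:45 start Kenji → 3
Tuesday 19:00 end Hannah → 2
Tuesday 21:00 start Sofia → 3
Tuesday 23:45 end Kenji → 2
Tuesday 23:45 end Marcus → 1
Tuesday 23:45 end Sofia → 0
Wednesday 20:00 start Ingrid → 1
Wednesday 23:45 end Ingrid → 0
Peak is 3, at Tuesday 18:45 (Hannah, Kenji, Marcus).

3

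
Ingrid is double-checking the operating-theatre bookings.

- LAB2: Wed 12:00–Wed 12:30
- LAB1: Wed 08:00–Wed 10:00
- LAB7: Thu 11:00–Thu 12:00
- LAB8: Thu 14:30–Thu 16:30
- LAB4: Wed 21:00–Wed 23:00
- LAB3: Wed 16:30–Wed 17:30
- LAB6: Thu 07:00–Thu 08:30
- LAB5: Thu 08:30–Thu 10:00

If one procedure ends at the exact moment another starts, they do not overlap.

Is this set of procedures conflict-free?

Sorted by start: LAB1, LAB2, LAB3, LAB4, LAB6, LAB5, LAB7, LAB8.
LAB2 starts after LAB1 ends, so nothing later overlaps LAB1 either.
LAB3 starts after LAB2 ends, so nothing later overlaps LAB2 either.
LAB4 starts after LAB3 ends, so nothing later overlaps LAB3 either.
LAB6 starts after LAB4 ends, so nothing later overlaps LAB4 either.
LAB5 starts exactly when LAB6 ends (back-to-back, no overlap), so nothing later overlaps LAB6 either.
LAB7 starts after LAB5 ends, so nothing later overlaps LAB5 either.
LAB8 starts after LAB7 ends.
Every pair is clear; the schedule has no overlaps.

Yes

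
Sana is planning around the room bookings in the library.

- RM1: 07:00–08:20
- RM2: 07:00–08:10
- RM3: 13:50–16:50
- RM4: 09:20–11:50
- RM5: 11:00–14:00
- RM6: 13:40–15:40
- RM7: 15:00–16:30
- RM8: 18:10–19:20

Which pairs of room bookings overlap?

Sorted by start: RM1, RM2, RM4, RM5, RM6, RM3, RM7, RM8.
RM2 starts before RM1 ends → RM1 and RM2 overlap.
RM4 starts after RM1 ends, so nothing later overlaps RM1 either.
RM4 starts after RM2 ends, so nothing later overlaps RM2 either.
RM5 starts before RM4 ends → RM4 and RM5 overlap.
RM6 starts after RM4 ends, so nothing later overlaps RM4 either.
RM6 starts before RM5 ends → RM5 and RM6 overlap.
RM3 starts before RM5 ends → RM5 and RM3 overlap.
RM7 starts after RM5 ends, so nothing later overlaps RM5 either.
RM3 starts before RM6 ends → RM6 and RM3 overlap.
RM7 starts before RM6 ends → RM6 and RM7 overlap.
RM8 starts after RM6 ends.
RM7 starts before RM3 ends → RM3 and RM7 overlap.
RM8 starts after RM3 ends.
RM8 starts after RM7 ends.

RM1 & RM2, RM3 & RM5, RM3 & RM6, RM3 & RM7, RM4 & RM5, RM5 & RM6, RM6 & RM7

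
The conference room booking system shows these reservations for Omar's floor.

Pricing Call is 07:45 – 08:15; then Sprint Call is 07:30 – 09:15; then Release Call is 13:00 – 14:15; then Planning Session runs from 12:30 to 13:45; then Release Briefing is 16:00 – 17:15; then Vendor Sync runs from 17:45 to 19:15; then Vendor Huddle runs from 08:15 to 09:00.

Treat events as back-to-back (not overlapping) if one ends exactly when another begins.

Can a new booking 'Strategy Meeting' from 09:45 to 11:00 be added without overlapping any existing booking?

Sprint Call: ends 09:15 at or before Strategy Meeting starts 09:45 → clear.
Pricing Call: ends 08:15 at or before Strategy Meeting starts 09:45 → clear.
Vendor Huddle: ends 09:00 at or before Strategy Meeting starts 09:45 → clear.
Planning Session: starts 12:30 at or after Strategy Meeting ends 11:00 → clear.
Release Call: starts 13:00 at or after Strategy Meeting ends 11:00 → clear.
Release Briefing: starts 16:00 at or after Strategy Meeting ends 11:00 → clear.
Vendor Sync: starts 17:45 at or after Strategy Meeting ends 11:00 → clear.

Yes — the slot is free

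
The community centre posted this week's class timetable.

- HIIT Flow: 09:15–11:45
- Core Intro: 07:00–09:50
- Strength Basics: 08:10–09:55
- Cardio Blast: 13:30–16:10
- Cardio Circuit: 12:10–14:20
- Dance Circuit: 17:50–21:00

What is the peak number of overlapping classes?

Sort all start/end points and keep a running count:
07:00 start Core Intro → 1
08:10 start Strength Basics → 2
09:15 start HIIT Flow → 3
09:50 end Core Intro → 2
09:55 end Strength Basics → 1
11:45 end HIIT Flow → 0
12:10 start Cardio Circuit → 1
13:30 start Cardio Blast → 2
14:20 end Cardio Circuit → 1
16:10 end Cardio Blast → 0
17:50 start Dance Circuit → 1
21:00 end Dance Circuit → 0
Peak is 3, at 09:15 (Core Intro, HIIT Flow, Strength Basics).

3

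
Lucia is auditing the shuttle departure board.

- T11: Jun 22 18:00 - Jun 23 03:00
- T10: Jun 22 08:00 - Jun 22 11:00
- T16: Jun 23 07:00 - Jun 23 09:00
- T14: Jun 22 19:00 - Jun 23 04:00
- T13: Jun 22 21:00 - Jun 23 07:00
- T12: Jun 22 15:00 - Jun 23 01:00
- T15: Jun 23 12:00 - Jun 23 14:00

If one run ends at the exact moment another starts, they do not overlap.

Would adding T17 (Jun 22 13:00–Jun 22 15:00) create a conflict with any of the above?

No — it doesn't clash with anything

T10: ends Jun 22 11:00 at or before T17 starts Jun 22 13:00 → clear.
T12: starts Jun 22 15:00 at or after T17 ends Jun 22 15:00 → clear.
T11: starts Jun 22 18:00 at or after T17 ends Jun 22 15:00 → clear.
T14: starts Jun 22 19:00 at or after T17 ends Jun 22 15:00 → clear.
T13: starts Jun 22 21:00 at or after T17 ends Jun 22 15:00 → clear.
T16: starts Jun 23 07:00 at or after T17 ends Jun 22 15:00 → clear.
T15: starts Jun 23 12:00 at or after T17 ends Jun 22 15:00 → clear.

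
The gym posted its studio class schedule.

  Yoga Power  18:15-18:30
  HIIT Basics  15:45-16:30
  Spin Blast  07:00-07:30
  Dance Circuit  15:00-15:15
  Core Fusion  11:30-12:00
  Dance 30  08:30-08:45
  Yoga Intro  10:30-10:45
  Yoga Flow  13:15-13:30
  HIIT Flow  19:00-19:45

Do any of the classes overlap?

Check each pair: they overlap iff neither finishes before the other starts.
Sorted by start: Spin Blast, Dance 30, Yoga Intro, Core Fusion, Yoga Flow, Dance Circuit, HIIT Basics, Yoga Power, HIIT Flow.
Dance 30 starts after Spin Blast ends, so Spin Blast has no further overlaps.
Yoga Intro starts after Dance 30 ends, so Dance 30 has no further overlaps.
Core Fusion starts after Yoga Intro ends, so Yoga Intro has no further overlaps.
Yoga Flow starts after Core Fusion ends, so Core Fusion has no further overlaps.
Dance Circuit starts after Yoga Flow ends, so Yoga Flow has no further overlaps.
HIIT Basics starts after Dance Circuit ends, so Dance Circuit has no further overlaps.
Yoga Power starts after HIIT Basics ends, so HIIT Basics has no further overlaps.
HIIT Flow starts after Yoga Power ends.
Every pair is clear; the schedule has no overlaps.

No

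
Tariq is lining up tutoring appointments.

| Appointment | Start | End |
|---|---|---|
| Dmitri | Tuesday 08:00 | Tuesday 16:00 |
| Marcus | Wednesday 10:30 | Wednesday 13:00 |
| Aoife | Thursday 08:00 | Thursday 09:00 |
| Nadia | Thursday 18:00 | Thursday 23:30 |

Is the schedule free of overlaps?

Sorted by start: Dmitri, Marcus, Aoife, Nadia.
Marcus starts after Dmitri ends; Dmitri is clear from here.
Aoife starts after Marcus ends; Marcus is clear from here.
Nadia starts after Aoife ends.
Every pair is clear; the schedule has no overlaps.

Yes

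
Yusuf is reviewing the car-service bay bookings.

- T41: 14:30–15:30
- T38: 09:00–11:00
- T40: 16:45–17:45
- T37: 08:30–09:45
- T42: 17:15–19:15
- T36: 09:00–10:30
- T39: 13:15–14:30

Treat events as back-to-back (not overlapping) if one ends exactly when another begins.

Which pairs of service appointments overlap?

Sorted by start: T37, T36, T38, T39, T41, T40, T42.
T36 starts before T37 ends → T37 and T36 overlap.
T38 starts before T37 ends → T37 and T38 overlap.
T39 starts after T37 ends; T37 is clear from here.
T38 starts before T36 ends → T36 and T38 overlap.
T39 starts after T36 ends; T36 is clear from here.
T39 starts after T38 ends; T38 is clear from here.
T41 starts exactly when T39 ends (back-to-back, no overlap); T39 is clear from here.
T40 starts after T41 ends; T41 is clear from here.
T42 starts before T40 ends → T40 and T42 overlap.

T36 & T37, T36 & T38, T37 & T38, T40 & T42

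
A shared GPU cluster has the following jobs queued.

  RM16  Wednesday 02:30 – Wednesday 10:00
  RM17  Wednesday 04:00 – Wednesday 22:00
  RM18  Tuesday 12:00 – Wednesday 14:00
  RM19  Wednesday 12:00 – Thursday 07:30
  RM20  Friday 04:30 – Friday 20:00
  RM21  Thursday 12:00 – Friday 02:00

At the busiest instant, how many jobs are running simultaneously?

Sort all start/end points and keep a running count:
Tuesday 12:00 start RM18 → 1
Wednesday 02:30 start RM16 → 2
Wednesday 04:00 start RM17 → 3
Wednesday 10:00 end RM16 → 2
Wednesday 12:00 start RM19 → 3
Wednesday 14:00 end RM18 → 2
Wednesday 22:00 end RM17 → 1
Thursday 07:30 end RM19 → 0
Thursday 12:00 start RM21 → 1
Friday 02:00 end RM21 → 0
Friday 04:30 start RM20 → 1
Friday 20:00 end RM20 → 0
Peak is 3, at Wednesday 04:00 (RM16, RM17, RM18).

3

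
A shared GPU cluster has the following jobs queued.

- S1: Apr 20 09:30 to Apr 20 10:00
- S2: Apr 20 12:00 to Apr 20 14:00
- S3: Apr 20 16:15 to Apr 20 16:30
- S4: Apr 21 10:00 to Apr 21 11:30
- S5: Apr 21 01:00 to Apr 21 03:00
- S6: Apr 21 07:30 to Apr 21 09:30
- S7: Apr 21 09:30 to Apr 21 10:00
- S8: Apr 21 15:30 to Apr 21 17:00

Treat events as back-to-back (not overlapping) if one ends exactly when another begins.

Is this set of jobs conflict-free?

Yes

Check each pair: they overlap iff neither finishes before the other starts.
Sorted by start: S1, S2, S3, S5, S6, S7, S4, S8.
S2 starts after S1 ends; S1 is clear from here.
S3 starts after S2 ends; S2 is clear from here.
S5 starts after S3 ends; S3 is clear from here.
S6 starts after S5 ends; S5 is clear from here.
S7 starts exactly when S6 ends (back-to-back, no overlap); S6 is clear from here.
S4 starts exactly when S7 ends (back-to-back, no overlap); S7 is clear from here.
S8 starts after S4 ends.
Every pair is clear; the schedule has no overlaps.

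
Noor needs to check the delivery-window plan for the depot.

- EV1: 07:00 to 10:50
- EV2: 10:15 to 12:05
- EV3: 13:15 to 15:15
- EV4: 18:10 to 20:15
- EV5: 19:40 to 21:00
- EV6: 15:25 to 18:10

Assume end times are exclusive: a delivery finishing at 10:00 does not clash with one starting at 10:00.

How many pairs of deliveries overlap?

Sorted by start: EV1, EV2, EV3, EV6, EV4, EV5.
EV2 starts before EV1 ends → EV1 and EV2 overlap.
EV3 starts after EV1 ends — done with EV1.
EV3 starts after EV2 ends — done with EV2.
EV6 starts after EV3 ends — done with EV3.
EV4 starts exactly when EV6 ends (back-to-back, no overlap) — done with EV6.
EV5 starts before EV4 ends → EV4 and EV5 overlap.
Overlapping pairs: EV1 & EV2, EV4 & EV5 — 2 in total.

2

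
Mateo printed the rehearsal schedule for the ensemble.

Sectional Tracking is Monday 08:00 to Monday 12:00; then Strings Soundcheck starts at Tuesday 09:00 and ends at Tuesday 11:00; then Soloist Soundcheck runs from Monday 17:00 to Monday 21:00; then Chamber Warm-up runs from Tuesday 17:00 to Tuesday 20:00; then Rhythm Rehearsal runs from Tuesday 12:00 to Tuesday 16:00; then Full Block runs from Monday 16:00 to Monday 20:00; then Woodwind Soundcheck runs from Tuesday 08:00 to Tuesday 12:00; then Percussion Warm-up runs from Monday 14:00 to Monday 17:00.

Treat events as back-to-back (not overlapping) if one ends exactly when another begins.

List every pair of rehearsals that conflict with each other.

Sorted by start: Sectional Tracking, Percussion Warm-up, Full Block, Soloist Soundcheck, Woodwind Soundcheck, Strings Soundcheck, Rhythm Rehearsal, Chamber Warm-up.
Percussion Warm-up starts after Sectional Tracking ends — done with Sectional Tracking.
Full Block starts before Percussion Warm-up ends → Percussion Warm-up and Full Block overlap.
Soloist Soundcheck starts exactly when Percussion Warm-up ends (back-to-back, no overlap) — done with Percussion Warm-up.
Soloist Soundcheck starts before Full Block ends → Full Block and Soloist Soundcheck overlap.
Woodwind Soundcheck starts after Full Block ends — done with Full Block.
Woodwind Soundcheck starts after Soloist Soundcheck ends — done with Soloist Soundcheck.
Strings Soundcheck starts before Woodwind Soundcheck ends → Woodwind Soundcheck and Strings Soundcheck overlap.
Rhythm Rehearsal starts exactly when Woodwind Soundcheck ends (back-to-back, no overlap) — done with Woodwind Soundcheck.
Rhythm Rehearsal starts after Strings Soundcheck ends — done with Strings Soundcheck.
Chamber Warm-up starts after Rhythm Rehearsal ends.

Full Block & Percussion Warm-up, Full Block & Soloist Soundcheck, Strings Soundcheck & Woodwind Soundcheck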